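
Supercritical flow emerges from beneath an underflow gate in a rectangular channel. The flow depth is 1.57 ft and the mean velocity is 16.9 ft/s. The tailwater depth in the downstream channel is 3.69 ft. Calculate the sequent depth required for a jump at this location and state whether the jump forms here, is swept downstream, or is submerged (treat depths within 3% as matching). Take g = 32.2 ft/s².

Fr₁ = V₁/√(g·y₁) = 16.9/√(32.2×1.57) = 2.38.
From the momentum equation for a rectangular channel, y₂/y₁ = ½[√(1 + 8Fr₁²) − 1] = ½[√46.20 − 1] = 2.90.
y₂ = 2.90 × 1.57 = 4.55 ft.
Tailwater y_tw = 3.69 ft: y_tw < y₂, so the jump is swept downstream.

y₂ = 4.55 ft; the jump is swept downstream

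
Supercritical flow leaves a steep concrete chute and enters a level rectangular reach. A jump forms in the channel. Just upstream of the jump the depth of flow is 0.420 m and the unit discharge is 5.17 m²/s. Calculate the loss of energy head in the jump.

ΔE = 4.63 m

V₁ = q/y₁ = 5.17/0.420 = 12.3 m/s. Fr₁ = V₁/√(g·y₁) = 12.3/√(9.81×0.420) = 6.06.
Conjugate-depth relation: y₂/y₁ = ½[√(1 + 8Fr₁²) − 1] = ½[√295.2 − 1] = 8.09.
y₂ = 8.09 × 0.420 = 3.40 m.
V₂ = q/y₂ = 5.17/3.40 = 1.52 m/s. E₁ = y₁ + V₁²/2g = 8.14 m; E₂ = y₂ + V₂²/2g = 3.52 m. ΔE = E₁ − E₂ = 4.63 m.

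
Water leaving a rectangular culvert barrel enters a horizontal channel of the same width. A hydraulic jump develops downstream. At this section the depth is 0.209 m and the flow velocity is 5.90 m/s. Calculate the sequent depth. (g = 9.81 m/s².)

y₂ = 1.12 m

Fr₁ = V₁/√(g·y₁) = 5.90/√(9.81×0.209) = 4.12.
Conjugate-depth relation: y₂/y₁ = ½[√(1 + 8Fr₁²) − 1] = ½[√136.8 − 1] = 5.35.
y₂ = 5.35 × 0.209 = 1.12 m.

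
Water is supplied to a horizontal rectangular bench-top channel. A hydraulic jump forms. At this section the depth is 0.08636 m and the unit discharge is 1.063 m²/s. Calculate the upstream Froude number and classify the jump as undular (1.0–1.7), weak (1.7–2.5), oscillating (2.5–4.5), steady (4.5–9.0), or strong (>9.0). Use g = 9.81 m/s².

V₁ = q/y₁ = 1.063/0.08636 = 12.31 m/s. Fr₁ = V₁/√(g·y₁) = 12.31/√(9.81×0.08636) = 13.37.
Fr₁ = 13.37 lies in the strong range.

Fr₁ = 13.37; strong jump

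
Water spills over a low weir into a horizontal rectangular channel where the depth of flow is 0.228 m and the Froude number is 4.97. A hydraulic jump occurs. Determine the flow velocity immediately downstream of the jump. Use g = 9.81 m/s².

Fr₁ = 4.97 (given).
From the momentum equation for a rectangular channel, y₂/y₁ = ½[√(1 + 8Fr₁²) − 1] = ½[√198.6 − 1] = 6.55.
y₂ = 6.55 × 0.228 = 1.49 m.
V₁ = Fr₁·√(g·y₁) = 4.97×√(9.81×0.228) = 7.43 m/s; q = V₁·y₁ = 1.69 m²/s.
V₂ = q/y₂ = 1.69/1.49 = 1.14 m/s.

V₂ = 1.14 m/s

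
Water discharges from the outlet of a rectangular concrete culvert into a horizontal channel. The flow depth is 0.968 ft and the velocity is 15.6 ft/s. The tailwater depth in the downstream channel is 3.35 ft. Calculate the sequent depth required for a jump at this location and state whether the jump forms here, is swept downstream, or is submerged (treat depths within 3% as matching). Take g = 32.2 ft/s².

y₂ = 3.37 ft; the jump forms here

Fr₁ = V₁/√(g·y₁) = 15.6/√(32.2×0.968) = 2.79.
By Bélanger, y₂/y₁ = ½[√(1 + 8Fr₁²) − 1] = ½[√63.46 − 1] = 3.48.
y₂ = 3.48 × 0.968 = 3.37 ft.
Tailwater y_tw = 3.35 ft: y_tw ≈ y₂, so the jump forms here.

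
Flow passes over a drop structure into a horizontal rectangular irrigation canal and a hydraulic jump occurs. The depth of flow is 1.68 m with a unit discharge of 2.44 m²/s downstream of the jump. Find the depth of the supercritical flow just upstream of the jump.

y₁ = 0.355 m

V₂ = q/y₂ = 2.44/1.68 = 1.45 m/s; Fr₂ = V₂/√(g·y₂) = 0.358.
Applying the sequent-depth relation in reverse, y₁/y₂ = ½[√(1 + 8Fr₂²) − 1] = ½[√2.024 − 1] = 0.211.
y₁ = 0.211 × 1.68 = 0.355 m.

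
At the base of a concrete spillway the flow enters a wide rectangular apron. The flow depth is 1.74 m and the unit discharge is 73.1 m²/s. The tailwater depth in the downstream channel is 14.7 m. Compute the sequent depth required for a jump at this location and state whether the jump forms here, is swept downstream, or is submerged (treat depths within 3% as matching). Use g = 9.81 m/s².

y₂ = 24.2 m; the jump is swept downstream

V₁ = q/y₁ = 73.1/1.74 = 42.0 m/s. Fr₁ = V₁/√(g·y₁) = 42.0/√(9.81×1.74) = 10.2.
By Bélanger, y₂/y₁ = ½[√(1 + 8Fr₁²) − 1] = ½[√828.2 − 1] = 13.9.
y₂ = 13.9 × 1.74 = 24.2 m.
Tailwater y_tw = 14.7 m: y_tw < y₂, so the jump is swept downstream.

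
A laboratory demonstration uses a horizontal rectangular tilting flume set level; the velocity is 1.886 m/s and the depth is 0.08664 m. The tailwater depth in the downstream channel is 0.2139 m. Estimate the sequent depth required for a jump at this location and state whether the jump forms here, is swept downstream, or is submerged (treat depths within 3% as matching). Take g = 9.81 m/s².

y₂ = 0.2111 m; the jump forms here

Fr₁ = V₁/√(g·y₁) = 1.886/√(9.81×0.08664) = 2.046.
From the momentum equation for a rectangular channel, y₂/y₁ = ½[√(1 + 8Fr₁²) − 1] = ½[√34.480 − 1] = 2.436.
y₂ = 2.436 × 0.08664 = 0.2111 m.
Tailwater y_tw = 0.2139 m: y_tw ≈ y₂, so the jump forms here.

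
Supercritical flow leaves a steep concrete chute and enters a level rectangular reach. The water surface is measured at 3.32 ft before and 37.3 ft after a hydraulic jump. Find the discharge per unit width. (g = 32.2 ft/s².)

For a rectangular channel the momentum equation gives q² = ½·g·y₁·y₂·(y₁ + y₂) = ½×32.2×3.32×37.3×40.6 = 80987.
q = √80987 = 285 ft²/s.

q = 285 ft²/s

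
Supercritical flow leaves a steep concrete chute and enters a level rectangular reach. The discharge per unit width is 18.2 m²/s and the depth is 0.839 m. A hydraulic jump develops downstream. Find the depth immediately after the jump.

y₂ = 8.56 m

V₁ = q/y₁ = 18.2/0.839 = 21.7 m/s. Fr₁ = V₁/√(g·y₁) = 21.7/√(9.81×0.839) = 7.56.
Conjugate-depth relation: y₂/y₁ = ½[√(1 + 8Fr₁²) − 1] = ½[√458.4 − 1] = 10.2.
y₂ = 10.2 × 0.839 = 8.56 m.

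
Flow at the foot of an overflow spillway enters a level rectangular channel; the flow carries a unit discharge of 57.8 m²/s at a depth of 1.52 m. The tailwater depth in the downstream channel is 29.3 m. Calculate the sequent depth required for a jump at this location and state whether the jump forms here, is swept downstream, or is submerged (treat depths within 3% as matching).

y₂ = 20.4 m; the jump is submerged

V₁ = q/y₁ = 57.8/1.52 = 38.0 m/s. Fr₁ = V₁/√(g·y₁) = 38.0/√(9.81×1.52) = 9.85.
By Bélanger, y₂/y₁ = ½[√(1 + 8Fr₁²) − 1] = ½[√776.8 − 1] = 13.4.
y₂ = 13.4 × 1.52 = 20.4 m.
Tailwater y_tw = 29.3 m: y_tw > y₂, so the jump is submerged.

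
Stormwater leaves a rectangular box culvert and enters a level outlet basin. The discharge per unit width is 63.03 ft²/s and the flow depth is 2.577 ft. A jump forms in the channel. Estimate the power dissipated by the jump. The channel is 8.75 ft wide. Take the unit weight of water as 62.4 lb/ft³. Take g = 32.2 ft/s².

P = 153.1 hp

V₁ = q/y₁ = 63.03/2.577 = 24.46 ft/s. Fr₁ = V₁/√(g·y₁) = 24.46/√(32.2×2.577) = 2.685.
By Bélanger, y₂/y₁ = ½[√(1 + 8Fr₁²) − 1] = ½[√58.675 − 1] = 3.330.
y₂ = 3.330 × 2.577 = 8.581 ft.
V₂ = q/y₂ = 63.03/8.581 = 7.345 ft/s. E₁ = y₁ + V₁²/2g = 11.87 ft; E₂ = y₂ + V₂²/2g = 9.419 ft. ΔE = E₁ − E₂ = 2.447 ft.
Q = q·b = 63.03 × 8.75 = 551.5 cfs. P = γ·Q·ΔE/550 = 62.4 × 551.5 × 2.447 / 550 = 153.1 hp.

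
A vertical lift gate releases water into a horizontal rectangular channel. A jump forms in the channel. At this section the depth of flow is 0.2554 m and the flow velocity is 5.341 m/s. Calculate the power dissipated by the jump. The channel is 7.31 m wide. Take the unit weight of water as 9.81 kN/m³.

Fr₁ = V₁/√(g·y₁) = 5.341/√(9.81×0.2554) = 3.374.
Conjugate-depth relation: y₂/y₁ = ½[√(1 + 8Fr₁²) − 1] = ½[√92.085 − 1] = 4.298.
y₂ = 4.298 × 0.2554 = 1.098 m.
Head loss: ΔE = (y₂ − y₁)³/(4y₁y₂) = (1.098 − 0.2554)³/(4×0.2554×1.098) = 0.5976/1.121 = 0.5329 m.
q = V₁·y₁ = 5.341 × 0.2554 = 1.364 m²/s. Q = q·b = 1.364 × 7.31 = 9.972 m³/s. P = γ·Q·ΔE = 9.81 × 9.972 × 0.5329 = 52.13 kW.

P = 52.13 kW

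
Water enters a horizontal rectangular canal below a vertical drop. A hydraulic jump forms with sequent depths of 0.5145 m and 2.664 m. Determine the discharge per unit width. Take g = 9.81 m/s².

For a rectangular channel the momentum equation gives q² = ½·g·y₁·y₂·(y₁ + y₂) = ½×9.81×0.5145×2.664×3.179 = 21.37.
q = √21.37 = 4.623 m²/s.

q = 4.623 m²/s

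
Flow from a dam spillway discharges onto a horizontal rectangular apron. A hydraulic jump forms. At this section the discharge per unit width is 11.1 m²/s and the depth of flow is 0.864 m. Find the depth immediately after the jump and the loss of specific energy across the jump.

V₁ = q/y₁ = 11.1/0.864 = 12.8 m/s. Fr₁ = V₁/√(g·y₁) = 12.8/√(9.81×0.864) = 4.41.
Sequent-depth ratio: y₂/y₁ = ½[√(1 + 8Fr₁²) − 1] = ½[√156.8 − 1] = 5.76.
y₂ = 5.76 × 0.864 = 4.98 m.
Head loss: ΔE = (y₂ − y₁)³/(4y₁y₂) = (4.98 − 0.864)³/(4×0.864×4.98) = 69.6/17.2 = 4.05 m.

y₂ = 4.98 m; ΔE = 4.05 m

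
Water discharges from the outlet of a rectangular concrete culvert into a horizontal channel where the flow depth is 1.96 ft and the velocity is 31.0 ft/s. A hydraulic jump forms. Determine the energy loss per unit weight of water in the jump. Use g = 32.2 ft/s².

Fr₁ = V₁/√(g·y₁) = 31.0/√(32.2×1.96) = 3.90.
By Bélanger, y₂/y₁ = ½[√(1 + 8Fr₁²) − 1] = ½[√122.8 − 1] = 5.04.
y₂ = 5.04 × 1.96 = 9.88 ft.
Head loss: ΔE = (y₂ − y₁)³/(4y₁y₂) = (9.88 − 1.96)³/(4×1.96×9.88) = 497/77.5 = 6.41 ft.

ΔE = 6.41 ft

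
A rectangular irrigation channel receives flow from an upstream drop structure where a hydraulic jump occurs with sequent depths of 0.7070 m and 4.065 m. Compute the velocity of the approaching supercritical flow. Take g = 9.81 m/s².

For a rectangular channel the momentum equation gives q² = ½·g·y₁·y₂·(y₁ + y₂) = ½×9.81×0.7070×4.065×4.772 = 67.27.
q = √67.27 = 8.202 m²/s.
V₁ = q/y₁ = 8.202/0.7070 = 11.60 m/s.

V₁ = 11.60 m/s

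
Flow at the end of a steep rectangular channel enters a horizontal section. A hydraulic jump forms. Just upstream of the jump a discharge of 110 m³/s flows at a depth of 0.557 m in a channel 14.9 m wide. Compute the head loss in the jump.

ΔE = 5.16 m

q = Q/b = 110/14.9 = 7.38 m²/s; V₁ = q/y₁ = 13.3 m/s. Fr₁ = V₁/√(g·y₁) = 5.67.
From the momentum equation for a rectangular channel, y₂/y₁ = ½[√(1 + 8Fr₁²) − 1] = ½[√258.2 − 1] = 7.53.
y₂ = 7.53 × 0.557 = 4.20 m.
Head loss: ΔE = (y₂ − y₁)³/(4y₁y₂) = (4.20 − 0.557)³/(4×0.557×4.20) = 48.2/9.35 = 5.16 m.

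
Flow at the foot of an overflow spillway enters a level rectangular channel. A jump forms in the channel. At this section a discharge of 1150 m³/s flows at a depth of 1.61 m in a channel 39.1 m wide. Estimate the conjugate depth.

q = Q/b = 1150/39.1 = 29.4 m²/s; V₁ = q/y₁ = 18.3 m/s. Fr₁ = V₁/√(g·y₁) = 4.60.
Conjugate-depth relation: y₂/y₁ = ½[√(1 + 8Fr₁²) − 1] = ½[√170.0 − 1] = 6.02.
y₂ = 6.02 × 1.61 = 9.69 m.

y₂ = 9.69 m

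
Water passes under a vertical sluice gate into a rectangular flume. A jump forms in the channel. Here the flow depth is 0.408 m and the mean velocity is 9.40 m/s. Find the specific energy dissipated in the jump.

ΔE = 2.28 m

Fr₁ = V₁/√(g·y₁) = 9.40/√(9.81×0.408) = 4.70.
From the momentum equation for a rectangular channel, y₂/y₁ = ½[√(1 + 8Fr₁²) − 1] = ½[√177.6 − 1] = 6.16.
y₂ = 6.16 × 0.408 = 2.51 m.
Head loss: ΔE = (y₂ − y₁)³/(4y₁y₂) = (2.51 − 0.408)³/(4×0.408×2.51) = 9.35/4.10 = 2.28 m.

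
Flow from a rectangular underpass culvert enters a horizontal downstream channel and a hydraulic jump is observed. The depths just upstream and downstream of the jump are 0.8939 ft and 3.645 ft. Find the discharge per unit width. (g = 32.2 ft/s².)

q = 15.43 ft²/s

For a rectangular channel the momentum equation gives q² = ½·g·y₁·y₂·(y₁ + y₂) = ½×32.2×0.8939×3.645×4.539 = 238.1.
q = √238.1 = 15.43 ft²/s.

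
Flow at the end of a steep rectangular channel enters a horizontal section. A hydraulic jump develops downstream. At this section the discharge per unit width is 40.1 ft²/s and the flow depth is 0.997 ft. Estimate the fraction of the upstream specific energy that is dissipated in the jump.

ΔE/E₁ = 0.625 (62.5%)

V₁ = q/y₁ = 40.1/0.997 = 40.2 ft/s. Fr₁ = V₁/√(g·y₁) = 40.2/√(32.2×0.997) = 7.10.
Sequent-depth ratio: y₂/y₁ = ½[√(1 + 8Fr₁²) − 1] = ½[√404.1 − 1] = 9.55.
y₂ = 9.55 × 0.997 = 9.52 ft.
E₁ = y₁ + V₁²/2g = 26.1 ft. ΔE = (y₂ − y₁)³/(4y₁y₂) = 16.3 ft. ΔE/E₁ = 16.3/26.1 = 0.625.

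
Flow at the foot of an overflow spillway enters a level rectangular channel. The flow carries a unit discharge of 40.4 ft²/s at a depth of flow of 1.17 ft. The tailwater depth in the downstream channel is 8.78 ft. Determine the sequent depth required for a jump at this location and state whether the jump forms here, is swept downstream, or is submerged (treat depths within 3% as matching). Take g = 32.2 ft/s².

V₁ = q/y₁ = 40.4/1.17 = 34.5 ft/s. Fr₁ = V₁/√(g·y₁) = 34.5/√(32.2×1.17) = 5.63.
From the momentum equation for a rectangular channel, y₂/y₁ = ½[√(1 + 8Fr₁²) − 1] = ½[√254.2 − 1] = 7.47.
y₂ = 7.47 × 1.17 = 8.74 ft.
Tailwater y_tw = 8.78 ft: y_tw ≈ y₂, so the jump forms here.

y₂ = 8.74 ft; the jump forms here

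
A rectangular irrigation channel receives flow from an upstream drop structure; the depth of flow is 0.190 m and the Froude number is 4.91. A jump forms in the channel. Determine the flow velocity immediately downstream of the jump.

Fr₁ = 4.91 (given).
Bélanger equation: y₂/y₁ = ½[√(1 + 8Fr₁²) − 1] = ½[√193.9 − 1] = 6.46.
y₂ = 6.46 × 0.190 = 1.23 m.
V₁ = Fr₁·√(g·y₁) = 4.91×√(9.81×0.190) = 6.70 m/s; q = V₁·y₁ = 1.27 m²/s.
V₂ = q/y₂ = 1.27/1.23 = 1.04 m/s.

V₂ = 1.04 m/s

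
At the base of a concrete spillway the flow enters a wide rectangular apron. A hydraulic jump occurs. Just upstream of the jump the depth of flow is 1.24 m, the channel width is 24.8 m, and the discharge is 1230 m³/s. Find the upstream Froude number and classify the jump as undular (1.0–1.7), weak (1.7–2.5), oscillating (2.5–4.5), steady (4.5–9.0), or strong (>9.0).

Fr₁ = 11.5; strong jump

q = Q/b = 1230/24.8 = 49.6 m²/s; V₁ = q/y₁ = 40.0 m/s. Fr₁ = V₁/√(g·y₁) = 11.5.
Fr₁ = 11.5 lies in the strong range.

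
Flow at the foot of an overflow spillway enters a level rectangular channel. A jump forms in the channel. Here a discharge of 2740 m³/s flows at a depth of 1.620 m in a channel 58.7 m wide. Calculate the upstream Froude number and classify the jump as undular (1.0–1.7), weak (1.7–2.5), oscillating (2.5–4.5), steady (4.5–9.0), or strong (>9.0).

Fr₁ = 7.228; steady jump

q = Q/b = 2740/58.7 = 46.68 m²/s; V₁ = q/y₁ = 28.81 m/s. Fr₁ = V₁/√(g·y₁) = 7.228.
Fr₁ = 7.228 lies in the steady range.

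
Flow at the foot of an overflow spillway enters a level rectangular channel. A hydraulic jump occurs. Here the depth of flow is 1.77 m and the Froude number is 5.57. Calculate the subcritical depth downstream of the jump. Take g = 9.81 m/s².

Fr₁ = 5.57 (given).
Conjugate-depth relation: y₂/y₁ = ½[√(1 + 8Fr₁²) − 1] = ½[√249.2 − 1] = 7.39.
y₂ = 7.39 × 1.77 = 13.1 m.

y₂ = 13.1 m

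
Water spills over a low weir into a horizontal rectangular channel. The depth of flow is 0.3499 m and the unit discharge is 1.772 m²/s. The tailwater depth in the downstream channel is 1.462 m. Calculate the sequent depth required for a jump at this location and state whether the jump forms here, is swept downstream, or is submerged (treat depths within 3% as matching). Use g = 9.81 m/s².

V₁ = q/y₁ = 1.772/0.3499 = 5.064 m/s. Fr₁ = V₁/√(g·y₁) = 5.064/√(9.81×0.3499) = 2.733.
By Bélanger, y₂/y₁ = ½[√(1 + 8Fr₁²) − 1] = ½[√60.775 − 1] = 3.398.
y₂ = 3.398 × 0.3499 = 1.189 m.
Tailwater y_tw = 1.462 m: y_tw > y₂, so the jump is submerged.

y₂ = 1.189 m; the jump is submerged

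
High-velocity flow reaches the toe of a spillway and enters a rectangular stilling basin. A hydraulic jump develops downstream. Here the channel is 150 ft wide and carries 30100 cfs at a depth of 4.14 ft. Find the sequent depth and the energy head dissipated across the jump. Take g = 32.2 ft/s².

y₂ = 22.6 ft; ΔE = 16.8 ft

q = Q/b = 30100/150 = 201 ft²/s; V₁ = q/y₁ = 48.5 ft/s. Fr₁ = V₁/√(g·y₁) = 4.20.
Bélanger equation: y₂/y₁ = ½[√(1 + 8Fr₁²) − 1] = ½[√142.0 − 1] = 5.46.
y₂ = 5.46 × 4.14 = 22.6 ft.
Head loss: ΔE = (y₂ − y₁)³/(4y₁y₂) = (22.6 − 4.14)³/(4×4.14×22.6) = 6286/374 = 16.8 ft.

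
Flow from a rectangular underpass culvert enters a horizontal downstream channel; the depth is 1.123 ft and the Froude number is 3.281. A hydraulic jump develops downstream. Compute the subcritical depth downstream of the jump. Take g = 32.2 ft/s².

Fr₁ = 3.281 (given).
Bélanger equation: y₂/y₁ = ½[√(1 + 8Fr₁²) − 1] = ½[√87.120 − 1] = 4.167.
y₂ = 4.167 × 1.123 = 4.679 ft.

y₂ = 4.679 ft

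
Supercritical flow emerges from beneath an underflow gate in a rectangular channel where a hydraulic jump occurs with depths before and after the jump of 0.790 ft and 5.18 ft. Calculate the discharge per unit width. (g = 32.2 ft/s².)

For a rectangular channel the momentum equation gives q² = ½·g·y₁·y₂·(y₁ + y₂) = ½×32.2×0.790×5.18×5.97 = 393.
q = √393 = 19.8 ft²/s.

q = 19.8 ft²/s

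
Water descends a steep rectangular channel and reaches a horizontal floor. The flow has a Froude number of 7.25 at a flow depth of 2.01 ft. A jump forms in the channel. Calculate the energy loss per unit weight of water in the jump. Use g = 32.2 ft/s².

Fr₁ = 7.25 (given).
By Bélanger, y₂/y₁ = ½[√(1 + 8Fr₁²) − 1] = ½[√421.5 − 1] = 9.77.
y₂ = 9.77 × 2.01 = 19.6 ft.
V₁ = Fr₁·√(g·y₁) = 7.25×√(32.2×2.01) = 58.3 ft/s; q = V₁·y₁ = 117 ft²/s. V₂ = q/y₂ = 117/19.6 = 5.97 ft/s. E₁ = y₁ + V₁²/2g = 54.8 ft; E₂ = y₂ + V₂²/2g = 20.2 ft. ΔE = E₁ − E₂ = 34.7 ft.

ΔE = 34.7 ft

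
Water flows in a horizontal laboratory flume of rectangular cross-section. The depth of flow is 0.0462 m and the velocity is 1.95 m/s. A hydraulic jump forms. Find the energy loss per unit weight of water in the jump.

Fr₁ = V₁/√(g·y₁) = 1.95/√(9.81×0.0462) = 2.90.
Bélanger equation: y₂/y₁ = ½[√(1 + 8Fr₁²) − 1] = ½[√68.12 − 1] = 3.63.
y₂ = 3.63 × 0.0462 = 0.168 m.
Head loss: ΔE = (y₂ − y₁)³/(4y₁y₂) = (0.168 − 0.0462)³/(4×0.0462×0.168) = 0.00179/0.0310 = 0.0577 m.

ΔE = 0.0577 m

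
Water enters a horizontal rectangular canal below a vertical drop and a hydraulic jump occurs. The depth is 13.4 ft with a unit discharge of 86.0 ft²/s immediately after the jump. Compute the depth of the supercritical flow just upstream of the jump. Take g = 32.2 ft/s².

y₁ = 2.20 ft

V₂ = q/y₂ = 86.0/13.4 = 6.42 ft/s; Fr₂ = V₂/√(g·y₂) = 0.309.
From the momentum equation (using Fr₂), y₁/y₂ = ½[√(1 + 8Fr₂²) − 1] = ½[√1.764 − 1] = 0.164.
y₁ = 0.164 × 13.4 = 2.20 ft.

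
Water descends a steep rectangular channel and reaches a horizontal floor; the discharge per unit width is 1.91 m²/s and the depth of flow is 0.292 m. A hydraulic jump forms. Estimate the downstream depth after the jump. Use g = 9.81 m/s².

y₂ = 1.46 m

V₁ = q/y₁ = 1.91/0.292 = 6.54 m/s. Fr₁ = V₁/√(g·y₁) = 6.54/√(9.81×0.292) = 3.86.
Sequent-depth ratio: y₂/y₁ = ½[√(1 + 8Fr₁²) − 1] = ½[√120.5 − 1] = 4.99.
y₂ = 4.99 × 0.292 = 1.46 m.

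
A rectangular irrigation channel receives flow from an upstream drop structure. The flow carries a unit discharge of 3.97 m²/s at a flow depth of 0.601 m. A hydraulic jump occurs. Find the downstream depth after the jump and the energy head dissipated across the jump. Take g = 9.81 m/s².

V₁ = q/y₁ = 3.97/0.601 = 6.61 m/s. Fr₁ = V₁/√(g·y₁) = 6.61/√(9.81×0.601) = 2.72.
Bélanger equation: y₂/y₁ = ½[√(1 + 8Fr₁²) − 1] = ½[√60.21 − 1] = 3.38.
y₂ = 3.38 × 0.601 = 2.03 m.
V₂ = q/y₂ = 3.97/2.03 = 1.95 m/s. E₁ = y₁ + V₁²/2g = 2.82 m; E₂ = y₂ + V₂²/2g = 2.23 m. ΔE = E₁ − E₂ = 0.599 m.

y₂ = 2.03 m; ΔE = 0.599 m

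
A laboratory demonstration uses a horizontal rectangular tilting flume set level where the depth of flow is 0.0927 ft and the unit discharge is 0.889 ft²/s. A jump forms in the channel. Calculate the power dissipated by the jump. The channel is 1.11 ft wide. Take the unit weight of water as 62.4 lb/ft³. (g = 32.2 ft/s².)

P = 0.0909 hp

V₁ = q/y₁ = 0.889/0.0927 = 9.59 ft/s. Fr₁ = V₁/√(g·y₁) = 9.59/√(32.2×0.0927) = 5.55.
By Bélanger, y₂/y₁ = ½[√(1 + 8Fr₁²) − 1] = ½[√247.5 − 1] = 7.37.
y₂ = 7.37 × 0.0927 = 0.683 ft.
Head loss: ΔE = (y₂ − y₁)³/(4y₁y₂) = (0.683 − 0.0927)³/(4×0.0927×0.683) = 0.206/0.253 = 0.812 ft.
Q = q·b = 0.889 × 1.11 = 0.987 cfs. P = γ·Q·ΔE/550 = 62.4 × 0.987 × 0.812 / 550 = 0.0909 hp.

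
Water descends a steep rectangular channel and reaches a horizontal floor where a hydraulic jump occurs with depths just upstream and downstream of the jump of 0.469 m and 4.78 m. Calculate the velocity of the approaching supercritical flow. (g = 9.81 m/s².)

For a rectangular channel the momentum equation gives q² = ½·g·y₁·y₂·(y₁ + y₂) = ½×9.81×0.469×4.78×5.25 = 57.7.
q = √57.7 = 7.60 m²/s.
V₁ = q/y₁ = 7.60/0.469 = 16.2 m/s.

V₁ = 16.2 m/s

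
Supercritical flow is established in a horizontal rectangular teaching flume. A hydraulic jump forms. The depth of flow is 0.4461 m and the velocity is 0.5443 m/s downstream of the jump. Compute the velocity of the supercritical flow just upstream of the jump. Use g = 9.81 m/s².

Fr₂ = V₂/√(g·y₂) = 0.5443/√(9.81×0.4461) = 0.2602.
Applying the sequent-depth relation in reverse, y₁/y₂ = ½[√(1 + 8Fr₂²) − 1] = ½[√1.5416 − 1] = 0.1208.
y₁ = 0.1208 × 0.4461 = 0.05389 m.
V₁ = q/y₁ = 0.2428/0.05389 = 4.506 m/s.

V₁ = 4.506 m/s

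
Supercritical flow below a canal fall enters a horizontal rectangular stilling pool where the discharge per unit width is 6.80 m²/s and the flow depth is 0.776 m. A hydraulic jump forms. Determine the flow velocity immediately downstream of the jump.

V₁ = q/y₁ = 6.80/0.776 = 8.76 m/s. Fr₁ = V₁/√(g·y₁) = 8.76/√(9.81×0.776) = 3.18.
Bélanger equation: y₂/y₁ = ½[√(1 + 8Fr₁²) − 1] = ½[√81.70 − 1] = 4.02.
y₂ = 4.02 × 0.776 = 3.12 m.
V₂ = q/y₂ = 6.80/3.12 = 2.18 m/s.

V₂ = 2.18 m/s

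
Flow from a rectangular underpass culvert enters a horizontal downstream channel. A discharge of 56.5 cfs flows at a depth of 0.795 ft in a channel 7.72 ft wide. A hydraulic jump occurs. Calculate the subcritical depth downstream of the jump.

q = Q/b = 56.5/7.72 = 7.32 ft²/s; V₁ = q/y₁ = 9.21 ft/s. Fr₁ = V₁/√(g·y₁) = 1.82.
Sequent-depth ratio: y₂/y₁ = ½[√(1 + 8Fr₁²) − 1] = ½[√27.48 − 1] = 2.12.
y₂ = 2.12 × 0.795 = 1.69 ft.

y₂ = 1.69 ft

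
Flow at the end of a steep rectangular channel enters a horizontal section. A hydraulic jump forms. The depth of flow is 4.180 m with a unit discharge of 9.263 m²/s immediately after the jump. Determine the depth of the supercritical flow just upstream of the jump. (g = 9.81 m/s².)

V₂ = q/y₂ = 9.263/4.180 = 2.216 m/s; Fr₂ = V₂/√(g·y₂) = 0.3461.
Since the conjugate-depth ratio holds either way, y₁/y₂ = ½[√(1 + 8Fr₂²) − 1] = ½[√1.9581 − 1] = 0.1997.
y₁ = 0.1997 × 4.180 = 0.8346 m.

y₁ = 0.8346 m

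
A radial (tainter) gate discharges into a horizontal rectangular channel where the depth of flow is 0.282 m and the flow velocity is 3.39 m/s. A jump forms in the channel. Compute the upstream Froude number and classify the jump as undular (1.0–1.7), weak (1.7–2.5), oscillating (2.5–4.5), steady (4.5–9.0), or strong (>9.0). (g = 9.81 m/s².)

Fr₁ = 2.04; weak jump

Fr₁ = V₁/√(g·y₁) = 3.39/√(9.81×0.282) = 2.04.
Fr₁ = 2.04 lies in the weak range.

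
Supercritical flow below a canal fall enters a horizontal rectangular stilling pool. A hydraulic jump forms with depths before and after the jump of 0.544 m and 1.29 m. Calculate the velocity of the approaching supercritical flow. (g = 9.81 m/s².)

For a rectangular channel the momentum equation gives q² = ½·g·y₁·y₂·(y₁ + y₂) = ½×9.81×0.544×1.29×1.83 = 6.31.
q = √6.31 = 2.51 m²/s.
V₁ = q/y₁ = 2.51/0.544 = 4.62 m/s.

V₁ = 4.62 m/s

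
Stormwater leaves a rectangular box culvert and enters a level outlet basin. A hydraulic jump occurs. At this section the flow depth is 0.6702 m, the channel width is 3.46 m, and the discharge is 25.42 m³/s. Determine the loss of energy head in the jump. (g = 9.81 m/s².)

ΔE = 2.867 m

q = Q/b = 25.42/3.46 = 7.347 m²/s; V₁ = q/y₁ = 10.96 m/s. Fr₁ = V₁/√(g·y₁) = 4.275.
From the momentum equation for a rectangular channel, y₂/y₁ = ½[√(1 + 8Fr₁²) − 1] = ½[√147.22 − 1] = 5.567.
y₂ = 5.567 × 0.6702 = 3.731 m.
Head loss: ΔE = (y₂ − y₁)³/(4y₁y₂) = (3.731 − 0.6702)³/(4×0.6702×3.731) = 28.67/10.00 = 2.867 m.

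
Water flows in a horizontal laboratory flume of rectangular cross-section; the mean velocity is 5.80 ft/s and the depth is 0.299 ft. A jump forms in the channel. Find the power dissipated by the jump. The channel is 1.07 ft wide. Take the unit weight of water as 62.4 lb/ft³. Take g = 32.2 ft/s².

Fr₁ = V₁/√(g·y₁) = 5.80/√(32.2×0.299) = 1.87.
Conjugate-depth relation: y₂/y₁ = ½[√(1 + 8Fr₁²) − 1] = ½[√28.95 − 1] = 2.19.
y₂ = 2.19 × 0.299 = 0.655 ft.
q = V₁·y₁ = 5.80 × 0.299 = 1.73 ft²/s. V₂ = q/y₂ = 1.73/0.655 = 2.65 ft/s. E₁ = y₁ + V₁²/2g = 0.821 ft; E₂ = y₂ + V₂²/2g = 0.764 ft. ΔE = E₁ − E₂ = 0.0576 ft.
Q = q·b = 1.73 × 1.07 = 1.86 cfs. P = γ·Q·ΔE/550 = 62.4 × 1.86 × 0.0576 / 550 = 0.0121 hp.

P = 0.0121 hp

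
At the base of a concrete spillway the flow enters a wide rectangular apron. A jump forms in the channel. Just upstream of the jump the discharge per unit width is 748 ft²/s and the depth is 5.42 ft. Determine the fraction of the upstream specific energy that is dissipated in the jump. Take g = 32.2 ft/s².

ΔE/E₁ = 0.738 (73.8%)

V₁ = q/y₁ = 748/5.42 = 138 ft/s. Fr₁ = V₁/√(g·y₁) = 138/√(32.2×5.42) = 10.4.
By Bélanger, y₂/y₁ = ½[√(1 + 8Fr₁²) − 1] = ½[√874.1 − 1] = 14.3.
y₂ = 14.3 × 5.42 = 77.4 ft.
E₁ = y₁ + V₁²/2g = 301 ft. ΔE = (y₂ − y₁)³/(4y₁y₂) = 222 ft. ΔE/E₁ = 222/301 = 0.738.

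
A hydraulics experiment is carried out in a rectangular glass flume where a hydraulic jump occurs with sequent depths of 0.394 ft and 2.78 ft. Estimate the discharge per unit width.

q = 7.48 ft²/s

For a rectangular channel the momentum equation gives q² = ½·g·y₁·y₂·(y₁ + y₂) = ½×32.2×0.394×2.78×3.17 = 56.0.
q = √56.0 = 7.48 ft²/s.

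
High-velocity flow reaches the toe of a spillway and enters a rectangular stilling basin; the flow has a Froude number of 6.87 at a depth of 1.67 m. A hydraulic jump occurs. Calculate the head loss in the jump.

Fr₁ = 6.87 (given).
Conjugate-depth relation: y₂/y₁ = ½[√(1 + 8Fr₁²) − 1] = ½[√378.6 − 1] = 9.23.
y₂ = 9.23 × 1.67 = 15.4 m.
V₁ = Fr₁·√(g·y₁) = 6.87×√(9.81×1.67) = 27.8 m/s; q = V₁·y₁ = 46.4 m²/s. V₂ = q/y₂ = 46.4/15.4 = 3.01 m/s. E₁ = y₁ + V₁²/2g = 41.1 m; E₂ = y₂ + V₂²/2g = 15.9 m. ΔE = E₁ − E₂ = 25.2 m.

ΔE = 25.2 m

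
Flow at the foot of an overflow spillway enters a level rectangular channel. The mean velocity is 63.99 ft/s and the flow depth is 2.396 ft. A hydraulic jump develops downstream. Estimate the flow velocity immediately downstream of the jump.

V₂ = 6.520 ft/s

Fr₁ = V₁/√(g·y₁) = 63.99/√(32.2×2.396) = 7.285.
From the momentum equation for a rectangular channel, y₂/y₁ = ½[√(1 + 8Fr₁²) − 1] = ½[√425.59 − 1] = 9.815.
y₂ = 9.815 × 2.396 = 23.52 ft.
q = V₁·y₁ = 63.99 × 2.396 = 153.3 ft²/s.
V₂ = q/y₂ = 153.3/23.52 = 6.520 ft/s.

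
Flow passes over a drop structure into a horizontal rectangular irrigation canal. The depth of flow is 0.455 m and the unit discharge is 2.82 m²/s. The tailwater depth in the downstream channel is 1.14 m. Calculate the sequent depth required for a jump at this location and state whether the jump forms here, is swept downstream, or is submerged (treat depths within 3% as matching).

y₂ = 1.67 m; the jump is swept downstream

V₁ = q/y₁ = 2.82/0.455 = 6.20 m/s. Fr₁ = V₁/√(g·y₁) = 6.20/√(9.81×0.455) = 2.93.
By Bélanger, y₂/y₁ = ½[√(1 + 8Fr₁²) − 1] = ½[√69.85 − 1] = 3.68.
y₂ = 3.68 × 0.455 = 1.67 m.
Tailwater y_tw = 1.14 m: y_tw < y₂, so the jump is swept downstream.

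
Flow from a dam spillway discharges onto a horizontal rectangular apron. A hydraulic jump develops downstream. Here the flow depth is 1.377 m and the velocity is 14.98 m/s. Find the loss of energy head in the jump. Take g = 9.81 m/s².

ΔE = 5.127 m

Fr₁ = V₁/√(g·y₁) = 14.98/√(9.81×1.377) = 4.076.
Conjugate-depth relation: y₂/y₁ = ½[√(1 + 8Fr₁²) − 1] = ½[√133.90 − 1] = 5.286.
y₂ = 5.286 × 1.377 = 7.278 m.
q = V₁·y₁ = 14.98 × 1.377 = 20.63 m²/s. V₂ = q/y₂ = 20.63/7.278 = 2.834 m/s. E₁ = y₁ + V₁²/2g = 12.81 m; E₂ = y₂ + V₂²/2g = 7.688 m. ΔE = E₁ − E₂ = 5.127 m.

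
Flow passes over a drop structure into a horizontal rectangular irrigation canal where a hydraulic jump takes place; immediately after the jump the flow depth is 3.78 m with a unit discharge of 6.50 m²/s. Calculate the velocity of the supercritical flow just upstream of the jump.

V₁ = 12.3 m/s

V₂ = q/y₂ = 6.50/3.78 = 1.72 m/s; Fr₂ = V₂/√(g·y₂) = 0.282.
The Bélanger relation is symmetric: y₁/y₂ = ½[√(1 + 8Fr₂²) − 1] = ½[√1.638 − 1] = 0.140.
y₁ = 0.140 × 3.78 = 0.529 m.
V₁ = q/y₁ = 6.50/0.529 = 12.3 m/s.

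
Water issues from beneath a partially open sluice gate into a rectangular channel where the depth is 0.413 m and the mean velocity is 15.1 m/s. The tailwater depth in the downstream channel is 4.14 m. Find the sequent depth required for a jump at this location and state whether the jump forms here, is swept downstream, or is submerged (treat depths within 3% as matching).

y₂ = 4.18 m; the jump forms here

Fr₁ = V₁/√(g·y₁) = 15.1/√(9.81×0.413) = 7.50.
Bélanger equation: y₂/y₁ = ½[√(1 + 8Fr₁²) − 1] = ½[√451.2 − 1] = 10.1.
y₂ = 10.1 × 0.413 = 4.18 m.
Tailwater y_tw = 4.14 m: y_tw ≈ y₂, so the jump forms here.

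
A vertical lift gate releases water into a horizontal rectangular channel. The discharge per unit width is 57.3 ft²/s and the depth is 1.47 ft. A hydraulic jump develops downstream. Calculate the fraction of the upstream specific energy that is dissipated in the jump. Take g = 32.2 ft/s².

V₁ = q/y₁ = 57.3/1.47 = 39.0 ft/s. Fr₁ = V₁/√(g·y₁) = 39.0/√(32.2×1.47) = 5.67.
Bélanger equation: y₂/y₁ = ½[√(1 + 8Fr₁²) − 1] = ½[√257.8 − 1] = 7.53.
y₂ = 7.53 × 1.47 = 11.1 ft.
E₁ = y₁ + V₁²/2g = 25.1 ft. ΔE = (y₂ − y₁)³/(4y₁y₂) = 13.6 ft. ΔE/E₁ = 13.6/25.1 = 0.542.

ΔE/E₁ = 0.542 (54.2%)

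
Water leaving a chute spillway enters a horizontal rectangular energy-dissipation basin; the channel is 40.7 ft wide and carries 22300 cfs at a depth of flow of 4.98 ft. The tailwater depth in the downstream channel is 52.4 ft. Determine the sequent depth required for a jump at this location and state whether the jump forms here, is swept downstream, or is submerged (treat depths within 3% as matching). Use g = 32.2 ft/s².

y₂ = 58.8 ft; the jump is swept downstream

q = Q/b = 22300/40.7 = 548 ft²/s; V₁ = q/y₁ = 110 ft/s. Fr₁ = V₁/√(g·y₁) = 8.69.
Sequent-depth ratio: y₂/y₁ = ½[√(1 + 8Fr₁²) − 1] = ½[√604.9 − 1] = 11.8.
y₂ = 11.8 × 4.98 = 58.8 ft.
Tailwater y_tw = 52.4 ft: y_tw < y₂, so the jump is swept downstream.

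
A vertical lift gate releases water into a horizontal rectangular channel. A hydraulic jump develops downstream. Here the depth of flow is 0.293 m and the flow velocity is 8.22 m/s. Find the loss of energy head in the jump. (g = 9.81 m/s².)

ΔE = 1.78 m

Fr₁ = V₁/√(g·y₁) = 8.22/√(9.81×0.293) = 4.85.
Sequent-depth ratio: y₂/y₁ = ½[√(1 + 8Fr₁²) − 1] = ½[√189.1 − 1] = 6.37.
y₂ = 6.37 × 0.293 = 1.87 m.
q = V₁·y₁ = 8.22 × 0.293 = 2.41 m²/s. V₂ = q/y₂ = 2.41/1.87 = 1.29 m/s. E₁ = y₁ + V₁²/2g = 3.74 m; E₂ = y₂ + V₂²/2g = 1.95 m. ΔE = E₁ − E₂ = 1.78 m.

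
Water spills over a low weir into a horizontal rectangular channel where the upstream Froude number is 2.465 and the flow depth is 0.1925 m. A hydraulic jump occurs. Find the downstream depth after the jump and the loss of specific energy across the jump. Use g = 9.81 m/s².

Fr₁ = 2.465 (given).
From the momentum equation for a rectangular channel, y₂/y₁ = ½[√(1 + 8Fr₁²) − 1] = ½[√49.610 − 1] = 3.022.
y₂ = 3.022 × 0.1925 = 0.5817 m.
V₁ = Fr₁·√(g·y₁) = 2.465×√(9.81×0.1925) = 3.387 m/s; q = V₁·y₁ = 0.6521 m²/s. V₂ = q/y₂ = 0.6521/0.5817 = 1.121 m/s. E₁ = y₁ + V₁²/2g = 0.7773 m; E₂ = y₂ + V₂²/2g = 0.6457 m. ΔE = E₁ − E₂ = 0.1316 m.

y₂ = 0.5817 m; ΔE = 0.1316 m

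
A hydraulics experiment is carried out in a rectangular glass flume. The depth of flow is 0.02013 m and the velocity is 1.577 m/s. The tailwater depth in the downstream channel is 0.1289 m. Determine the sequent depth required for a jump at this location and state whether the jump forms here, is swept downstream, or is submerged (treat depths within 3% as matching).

y₂ = 0.09146 m; the jump is submerged

Fr₁ = V₁/√(g·y₁) = 1.577/√(9.81×0.02013) = 3.549.
By Bélanger, y₂/y₁ = ½[√(1 + 8Fr₁²) − 1] = ½[√101.75 − 1] = 4.544.
y₂ = 4.544 × 0.02013 = 0.09146 m.
Tailwater y_tw = 0.1289 m: y_tw > y₂, so the jump is submerged.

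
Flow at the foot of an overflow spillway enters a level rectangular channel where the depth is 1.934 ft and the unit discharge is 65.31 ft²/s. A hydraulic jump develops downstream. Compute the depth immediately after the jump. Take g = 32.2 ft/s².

y₂ = 10.78 ft

V₁ = q/y₁ = 65.31/1.934 = 33.77 ft/s. Fr₁ = V₁/√(g·y₁) = 33.77/√(32.2×1.934) = 4.279.
Bélanger equation: y₂/y₁ = ½[√(1 + 8Fr₁²) − 1] = ½[√147.50 − 1] = 5.572.
y₂ = 5.572 × 1.934 = 10.78 ft.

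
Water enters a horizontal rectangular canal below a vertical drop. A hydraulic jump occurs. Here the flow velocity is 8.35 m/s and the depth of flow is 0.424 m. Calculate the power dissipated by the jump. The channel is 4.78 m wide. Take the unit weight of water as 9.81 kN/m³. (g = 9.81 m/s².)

Fr₁ = V₁/√(g·y₁) = 8.35/√(9.81×0.424) = 4.09.
Sequent-depth ratio: y₂/y₁ = ½[√(1 + 8Fr₁²) − 1] = ½[√135.1 − 1] = 5.31.
y₂ = 5.31 × 0.424 = 2.25 m.
Head loss: ΔE = (y₂ − y₁)³/(4y₁y₂) = (2.25 − 0.424)³/(4×0.424×2.25) = 6.11/3.82 = 1.60 m.
q = V₁·y₁ = 8.35 × 0.424 = 3.54 m²/s. Q = q·b = 3.54 × 4.78 = 16.9 m³/s. P = γ·Q·ΔE = 9.81 × 16.9 × 1.60 = 266 kW.

P = 266 kW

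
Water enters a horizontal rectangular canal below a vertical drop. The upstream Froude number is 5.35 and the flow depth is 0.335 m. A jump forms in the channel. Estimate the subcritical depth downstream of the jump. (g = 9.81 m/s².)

Fr₁ = 5.35 (given).
Sequent-depth ratio: y₂/y₁ = ½[√(1 + 8Fr₁²) − 1] = ½[√230.0 − 1] = 7.08.
y₂ = 7.08 × 0.335 = 2.37 m.

y₂ = 2.37 m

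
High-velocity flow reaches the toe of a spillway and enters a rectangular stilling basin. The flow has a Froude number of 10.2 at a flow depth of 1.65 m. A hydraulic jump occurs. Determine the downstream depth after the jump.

y₂ = 23.0 m

Fr₁ = 10.2 (given).
By Bélanger, y₂/y₁ = ½[√(1 + 8Fr₁²) − 1] = ½[√833.3 − 1] = 13.9.
y₂ = 13.9 × 1.65 = 23.0 m.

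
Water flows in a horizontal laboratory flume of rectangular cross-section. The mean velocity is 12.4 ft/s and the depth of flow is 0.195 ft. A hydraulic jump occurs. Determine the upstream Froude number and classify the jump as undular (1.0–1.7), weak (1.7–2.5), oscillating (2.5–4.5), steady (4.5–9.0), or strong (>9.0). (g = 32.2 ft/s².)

Fr₁ = V₁/√(g·y₁) = 12.4/√(32.2×0.195) = 4.95.
Fr₁ = 4.95 lies in the steady range.

Fr₁ = 4.95; steady jump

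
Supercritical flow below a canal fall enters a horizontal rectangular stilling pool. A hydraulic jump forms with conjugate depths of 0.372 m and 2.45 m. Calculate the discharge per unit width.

For a rectangular channel the momentum equation gives q² = ½·g·y₁·y₂·(y₁ + y₂) = ½×9.81×0.372×2.45×2.82 = 12.6.
q = √12.6 = 3.55 m²/s.

q = 3.55 m²/s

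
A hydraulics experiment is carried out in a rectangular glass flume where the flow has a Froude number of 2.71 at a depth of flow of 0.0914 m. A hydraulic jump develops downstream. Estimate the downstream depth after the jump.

Fr₁ = 2.71 (given).
Conjugate-depth relation: y₂/y₁ = ½[√(1 + 8Fr₁²) − 1] = ½[√59.75 − 1] = 3.36.
y₂ = 3.36 × 0.0914 = 0.308 m.

y₂ = 0.308 m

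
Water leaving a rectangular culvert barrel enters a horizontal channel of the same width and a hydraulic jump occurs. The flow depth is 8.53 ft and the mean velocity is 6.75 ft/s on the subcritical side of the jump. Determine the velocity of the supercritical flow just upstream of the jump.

V₁ = 25.7 ft/s

Fr₂ = V₂/√(g·y₂) = 6.75/√(32.2×8.53) = 0.407.
Applying the sequent-depth relation in reverse, y₁/y₂ = ½[√(1 + 8Fr₂²) − 1] = ½[√2.327 − 1] = 0.263.
y₁ = 0.263 × 8.53 = 2.24 ft.
V₁ = q/y₁ = 57.6/2.24 = 25.7 ft/s.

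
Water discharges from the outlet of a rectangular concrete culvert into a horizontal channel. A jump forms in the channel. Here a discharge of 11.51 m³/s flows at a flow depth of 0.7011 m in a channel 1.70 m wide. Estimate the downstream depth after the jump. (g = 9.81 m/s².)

q = Q/b = 11.51/1.70 = 6.771 m²/s; V₁ = q/y₁ = 9.657 m/s. Fr₁ = V₁/√(g·y₁) = 3.682.
By Bélanger, y₂/y₁ = ½[√(1 + 8Fr₁²) − 1] = ½[√109.48 − 1] = 4.732.
y₂ = 4.732 × 0.7011 = 3.317 m.

y₂ = 3.317 m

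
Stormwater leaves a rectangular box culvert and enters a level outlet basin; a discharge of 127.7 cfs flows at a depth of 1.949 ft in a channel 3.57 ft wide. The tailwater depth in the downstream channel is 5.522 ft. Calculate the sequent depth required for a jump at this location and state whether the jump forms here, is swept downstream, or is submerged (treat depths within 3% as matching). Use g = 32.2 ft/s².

y₂ = 5.485 ft; the jump forms here

q = Q/b = 127.7/3.57 = 35.77 ft²/s; V₁ = q/y₁ = 18.35 ft/s. Fr₁ = V₁/√(g·y₁) = 2.317.
From the momentum equation for a rectangular channel, y₂/y₁ = ½[√(1 + 8Fr₁²) − 1] = ½[√43.938 − 1] = 2.814.
y₂ = 2.814 × 1.949 = 5.485 ft.
Tailwater y_tw = 5.522 ft: y_tw ≈ y₂, so the jump forms here.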